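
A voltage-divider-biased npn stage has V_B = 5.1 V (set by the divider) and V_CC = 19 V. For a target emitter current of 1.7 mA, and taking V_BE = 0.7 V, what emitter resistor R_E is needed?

R_E ≈ 2.6 kΩ

V_E = V_B − V_BE = 5.1 − 0.7 = 4.4 V.
R_E = V_E / I_E = 4.4 / 1.7 = 2.59 kΩ.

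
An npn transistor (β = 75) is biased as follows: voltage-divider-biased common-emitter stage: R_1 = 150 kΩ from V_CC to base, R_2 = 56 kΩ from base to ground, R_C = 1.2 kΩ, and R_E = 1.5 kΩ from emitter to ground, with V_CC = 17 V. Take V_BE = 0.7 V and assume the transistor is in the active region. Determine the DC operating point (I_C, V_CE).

I_C ≈ 1.9 mA, V_CE ≈ 12 V

Thevenize the base divider: V_Th = V_CC·R_2/(R_1+R_2) = 17×56/206 = 4.62 V, R_Th = R_1‖R_2 = 40.8 kΩ.
Base-emitter loop: V_Th = I_B·R_Th + V_BE + (β+1)I_B·R_E, so I_B = (4.62 − 0.7) / (40.8 + 76×1.5) = 0.0253 mA.
I_C = β·I_B = 75×0.0253 = 1.9 mA, and I_E = (β+1)I_B = 1.93 mA.
V_CE = V_CC − I_C·R_C − I_E·R_E = 17 − 1.9×1.2 − 1.93×1.5 = 11.8 V.
V_CE = 11.8 V > 0.2 V confirms active-region operation.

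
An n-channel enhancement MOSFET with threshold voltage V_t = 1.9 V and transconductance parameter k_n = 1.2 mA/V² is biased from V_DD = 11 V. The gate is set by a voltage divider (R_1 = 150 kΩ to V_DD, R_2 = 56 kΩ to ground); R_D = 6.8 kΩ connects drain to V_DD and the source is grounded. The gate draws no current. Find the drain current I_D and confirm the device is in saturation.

V_G = V_DD·R_2/(R_1+R_2) = 11×56/206 = 2.99 V. With the source grounded, V_GS = V_G = 2.99 V.
Assume saturation: I_D = (k_n/2)(V_GS − V_t)² = (1.2/2)×(2.99 − 1.9)² = 0.6×1.09² = 0.713 mA.
V_DS = V_DD − I_D·R_D = 11 − 0.713×6.8 = 6.15 V.
Saturation requires V_DS ≥ V_GS − V_t = 1.09 V; 6.15 ≥ 1.09 ✓.

I_D ≈ 0.71 mA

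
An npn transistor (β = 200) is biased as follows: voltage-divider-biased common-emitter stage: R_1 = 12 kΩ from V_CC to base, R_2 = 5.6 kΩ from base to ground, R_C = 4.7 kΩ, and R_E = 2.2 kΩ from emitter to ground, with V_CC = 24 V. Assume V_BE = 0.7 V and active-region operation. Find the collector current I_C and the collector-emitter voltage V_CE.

I_C ≈ 3.1 mA, V_CE ≈ 2.5 V

Thevenize the base divider: V_Th = V_CC·R_2/(R_1+R_2) = 24×5.6/17.6 = 7.64 V, R_Th = R_1‖R_2 = 3.82 kΩ.
Base-emitter loop: V_Th = I_B·R_Th + V_BE + (β+1)I_B·R_E, so I_B = (7.64 − 0.7) / (3.82 + 201×2.2) = 0.0156 mA.
I_C = β·I_B = 200×0.0156 = 3.11 mA, and I_E = (β+1)I_B = 3.13 mA.
V_CE = V_CC − I_C·R_C − I_E·R_E = 24 − 3.11×4.7 − 3.13×2.2 = 2.5 V.
V_CE = 2.5 V > 0.2 V confirms active-region operation.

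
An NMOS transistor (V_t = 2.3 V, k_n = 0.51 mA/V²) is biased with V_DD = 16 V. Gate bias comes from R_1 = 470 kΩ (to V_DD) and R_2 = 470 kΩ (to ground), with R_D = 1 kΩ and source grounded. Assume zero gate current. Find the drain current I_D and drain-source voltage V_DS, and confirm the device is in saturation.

V_G = V_DD·R_2/(R_1+R_2) = 16×470/940 = 8 V. With the source grounded, V_GS = V_G = 8 V.
Assume saturation: I_D = (k_n/2)(V_GS − V_t)² = (0.51/2)×(8 − 2.3)² = 0.255×5.7² = 8.28 mA.
V_DS = V_DD − I_D·R_D = 16 − 8.28×1 = 7.72 V.
Saturation requires V_DS ≥ V_GS − V_t = 5.7 V; 7.72 ≥ 5.7 ✓.

I_D ≈ 8.3 mA, V_DS ≈ 7.7 V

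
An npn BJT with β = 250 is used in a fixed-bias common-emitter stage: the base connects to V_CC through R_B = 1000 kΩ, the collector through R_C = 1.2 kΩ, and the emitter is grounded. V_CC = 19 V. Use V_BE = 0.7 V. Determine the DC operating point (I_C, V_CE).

Base loop: V_CC = I_B·R_B + V_BE, so I_B = (19 − 0.7)/1000 kΩ = 0.0183 mA.
In the active region I_C = β·I_B = 250 × 0.0183 = 4.58 mA.
Collector loop: V_CE = V_CC − I_C·R_C = 19 − 4.58×1.2 = 13.5 V.
Since V_CE = 13.5 V > V_CE(sat) ≈ 0.2 V, the transistor is in the active region as assumed.

I_C ≈ 4.6 mA, V_CE ≈ 14 V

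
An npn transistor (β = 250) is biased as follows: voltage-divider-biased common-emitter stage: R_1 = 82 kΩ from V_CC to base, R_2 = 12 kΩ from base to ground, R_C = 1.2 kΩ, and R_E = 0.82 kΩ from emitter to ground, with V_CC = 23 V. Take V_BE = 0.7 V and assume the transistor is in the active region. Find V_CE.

Thevenize the base divider: V_Th = V_CC·R_2/(R_1+R_2) = 23×12/94 = 2.94 V, R_Th = R_1‖R_2 = 10.5 kΩ.
Base-emitter loop: V_Th = I_B·R_Th + V_BE + (β+1)I_B·R_E, so I_B = (2.94 − 0.7) / (10.5 + 251×0.82) = 0.0103 mA.
I_C = β·I_B = 250×0.0103 = 2.58 mA, and I_E = (β+1)I_B = 2.6 mA.
V_CE = V_CC − I_C·R_C − I_E·R_E = 23 − 2.58×1.2 − 2.6×0.82 = 17.8 V.
V_CE = 17.8 V > 0.2 V confirms active-region operation.

V_CE ≈ 18 V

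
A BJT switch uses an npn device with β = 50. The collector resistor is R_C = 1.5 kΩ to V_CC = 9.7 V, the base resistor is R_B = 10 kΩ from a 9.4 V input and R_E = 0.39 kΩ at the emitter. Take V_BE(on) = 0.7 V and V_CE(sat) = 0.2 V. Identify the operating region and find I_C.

saturation; I_C ≈ 4.9 mA

Assume active: I_B = (9.4 − 0.7)/(10 + 51×0.39) = 0.291 mA, I_C = β·I_B = 14.6 mA.
Then V_CE = 9.7 − 14.6×1.5 − 14.8×0.39 = -17.9 V < 0.2 V — the active assumption fails.
Re-solve with V_CE = 0.2 V. KCL at the emitter: V_E/R_E = (V_BB−0.7−V_E)/R_B + (V_CC−0.2−V_E)/R_C, giving V_E = 2.16 V.
I_C = (V_CC − 0.2 − V_E)/R_C = (9.5 − 2.16)/1.5 = 4.89 mA.
Check: I_B = (8.7 − 2.16)/10 = 0.654 mA, and β·I_B = 32.7 mA > I_C, confirming saturation.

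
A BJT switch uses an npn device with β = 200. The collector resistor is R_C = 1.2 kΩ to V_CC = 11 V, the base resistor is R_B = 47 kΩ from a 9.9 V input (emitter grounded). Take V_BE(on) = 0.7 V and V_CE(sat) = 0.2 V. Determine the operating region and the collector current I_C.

saturation; I_C ≈ 9 mA

Assume active: I_B = (9.9 − 0.7)/47 = 0.196 mA, giving I_C = β·I_B = 39.1 mA.
But then V_CE = 11 − 39.1×1.2 = -36 V < V_CE(sat) = 0.2 V — impossible in the active region.
So the transistor is saturated. With V_CE = 0.2 V, I_C = (V_CC − 0.2)/R_C = 10.8/1.2 = 9 mA.
Check: β·I_B = 39.1 mA > I_C = 9 mA, confirming saturation.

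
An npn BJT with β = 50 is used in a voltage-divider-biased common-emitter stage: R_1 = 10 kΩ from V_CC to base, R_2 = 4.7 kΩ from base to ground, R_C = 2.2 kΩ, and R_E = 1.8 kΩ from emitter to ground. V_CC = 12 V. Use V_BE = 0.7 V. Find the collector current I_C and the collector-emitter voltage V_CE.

I_C ≈ 1.7 mA, V_CE ≈ 5.3 V

Thevenize the base divider: V_Th = V_CC·R_2/(R_1+R_2) = 12×4.7/14.7 = 3.84 V, R_Th = R_1‖R_2 = 3.2 kΩ.
Base-emitter loop: V_Th = I_B·R_Th + V_BE + (β+1)I_B·R_E, so I_B = (3.84 − 0.7) / (3.2 + 51×1.8) = 0.033 mA.
I_C = β·I_B = 50×0.033 = 1.65 mA, and I_E = (β+1)I_B = 1.68 mA.
V_CE = V_CC − I_C·R_C − I_E·R_E = 12 − 1.65×2.2 − 1.68×1.8 = 5.34 V.
V_CE = 5.34 V > 0.2 V confirms active-region operation.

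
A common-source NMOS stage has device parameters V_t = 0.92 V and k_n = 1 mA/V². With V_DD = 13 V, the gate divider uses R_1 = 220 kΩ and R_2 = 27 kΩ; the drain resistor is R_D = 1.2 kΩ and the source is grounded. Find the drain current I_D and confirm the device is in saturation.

I_D ≈ 0.13 mA

V_G = V_DD·R_2/(R_1+R_2) = 13×27/247 = 1.42 V. With the source grounded, V_GS = V_G = 1.42 V.
Assume saturation: I_D = (k_n/2)(V_GS − V_t)² = (1/2)×(1.42 − 0.92)² = 0.5×0.501² = 0.126 mA.
V_DS = V_DD − I_D·R_D = 13 − 0.126×1.2 = 12.8 V.
Saturation requires V_DS ≥ V_GS − V_t = 0.501 V; 12.8 ≥ 0.501 ✓.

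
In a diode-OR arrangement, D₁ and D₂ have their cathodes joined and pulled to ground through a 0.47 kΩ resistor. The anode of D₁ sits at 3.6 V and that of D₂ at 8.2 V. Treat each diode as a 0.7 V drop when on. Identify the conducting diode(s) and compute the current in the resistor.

Assume both conduct. Then node N would need to be at both 3.6−0.7 = 2.9 V and 8.2−0.7 = 7.5 V, which is impossible.
Assume only D₂ conducts: V_N = 8.2 − 0.7 = 7.5 V, so I_R = 7.5/0.47 = 16 mA.
Check D₁: its anode-to-cathode voltage is 3.6 − 7.5 = -3.9 V < 0.7 V, so it is off. The assumption is consistent.

Only D₂ conducts; I_R ≈ 16 mA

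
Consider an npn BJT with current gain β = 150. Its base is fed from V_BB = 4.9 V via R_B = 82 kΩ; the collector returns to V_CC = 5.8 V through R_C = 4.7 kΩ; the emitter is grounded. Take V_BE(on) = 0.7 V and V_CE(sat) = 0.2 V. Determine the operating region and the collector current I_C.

saturation; I_C ≈ 1.2 mA

Assume active: I_B = (4.9 − 0.7)/82 = 0.0512 mA, giving I_C = β·I_B = 7.68 mA.
But then V_CE = 5.8 − 7.68×4.7 = -30.3 V < V_CE(sat) = 0.2 V — impossible in the active region.
So the transistor is saturated. With V_CE = 0.2 V, I_C = (V_CC − 0.2)/R_C = 5.6/4.7 = 1.19 mA.
Check: β·I_B = 7.68 mA > I_C = 1.19 mA, confirming saturation.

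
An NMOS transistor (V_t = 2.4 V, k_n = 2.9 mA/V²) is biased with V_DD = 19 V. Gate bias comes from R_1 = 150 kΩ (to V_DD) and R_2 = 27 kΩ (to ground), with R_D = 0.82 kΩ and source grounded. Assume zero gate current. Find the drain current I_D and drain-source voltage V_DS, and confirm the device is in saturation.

I_D ≈ 0.36 mA, V_DS ≈ 19 V

V_G = V_DD·R_2/(R_1+R_2) = 19×27/177 = 2.9 V. With the source grounded, V_GS = V_G = 2.9 V.
Assume saturation: I_D = (k_n/2)(V_GS − V_t)² = (2.9/2)×(2.9 − 2.4)² = 1.45×0.498² = 0.36 mA.
V_DS = V_DD − I_D·R_D = 19 − 0.36×0.82 = 18.7 V.
Saturation requires V_DS ≥ V_GS − V_t = 0.498 V; 18.7 ≥ 0.498 ✓.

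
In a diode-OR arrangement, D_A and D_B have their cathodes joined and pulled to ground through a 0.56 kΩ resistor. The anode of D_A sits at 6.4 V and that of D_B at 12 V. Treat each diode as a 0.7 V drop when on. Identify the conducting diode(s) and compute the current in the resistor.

Only D_B conducts; I_R ≈ 20 mA

Assume both conduct. Then node N would need to be at both 6.4−0.7 = 5.7 V and 12−0.7 = 11.3 V, which is impossible.
Assume only D_B conducts: V_N = 12 − 0.7 = 11.3 V, so I_R = 11.3/0.56 = 20.2 mA.
Check D_A: its anode-to-cathode voltage is 6.4 − 11.3 = -4.9 V < 0.7 V, so it is off. The assumption is consistent.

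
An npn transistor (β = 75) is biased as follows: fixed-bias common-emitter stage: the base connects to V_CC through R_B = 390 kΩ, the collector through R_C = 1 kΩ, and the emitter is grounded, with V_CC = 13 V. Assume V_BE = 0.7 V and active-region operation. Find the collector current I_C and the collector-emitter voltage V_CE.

Base loop: V_CC = I_B·R_B + V_BE, so I_B = (13 − 0.7)/390 kΩ = 0.0315 mA.
In the active region I_C = β·I_B = 75 × 0.0315 = 2.37 mA.
Collector loop: V_CE = V_CC − I_C·R_C = 13 − 2.37×1 = 10.6 V.
Since V_CE = 10.6 V > V_CE(sat) ≈ 0.2 V, the transistor is in the active region as assumed.

I_C ≈ 2.4 mA, V_CE ≈ 11 V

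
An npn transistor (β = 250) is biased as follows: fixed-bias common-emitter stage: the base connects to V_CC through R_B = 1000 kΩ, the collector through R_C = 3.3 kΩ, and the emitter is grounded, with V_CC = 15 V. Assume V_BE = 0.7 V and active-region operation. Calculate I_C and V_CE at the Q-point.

I_C ≈ 3.6 mA, V_CE ≈ 3.2 V

Base loop: V_CC = I_B·R_B + V_BE, so I_B = (15 − 0.7)/1000 kΩ = 0.0143 mA.
In the active region I_C = β·I_B = 250 × 0.0143 = 3.58 mA.
Collector loop: V_CE = V_CC − I_C·R_C = 15 − 3.58×3.3 = 3.2 V.
Since V_CE = 3.2 V > V_CE(sat) ≈ 0.2 V, the transistor is in the active region as assumed.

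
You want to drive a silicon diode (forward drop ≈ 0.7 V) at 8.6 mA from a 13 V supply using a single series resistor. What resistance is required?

The resistor drops V_S − V_D = 13 − 0.7 = 12.3 V at 8.6 mA.
R = 12.3 V / 8.6 mA = 1.43 kΩ.

R ≈ 1.4 kΩ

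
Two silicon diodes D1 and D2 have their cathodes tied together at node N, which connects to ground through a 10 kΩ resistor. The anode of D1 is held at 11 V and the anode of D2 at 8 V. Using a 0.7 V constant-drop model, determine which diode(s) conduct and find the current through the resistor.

Assume both conduct. Then node N would need to be at both 11−0.7 = 10.3 V and 8−0.7 = 7.3 V, which is impossible.
Assume only D1 conducts: V_N = 11 − 0.7 = 10.3 V, so I_R = 10.3/10 = 1.03 mA.
Check D2: its anode-to-cathode voltage is 8 − 10.3 = -2.3 V < 0.7 V, so it is off. The assumption is consistent.

Only D1 conducts; I_R ≈ 1 mA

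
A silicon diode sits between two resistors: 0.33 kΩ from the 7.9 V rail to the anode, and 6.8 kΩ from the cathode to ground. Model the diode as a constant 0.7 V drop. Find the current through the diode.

The two resistors are in series with the diode, so KVL gives 7.9 = I·0.33 + 0.7 + I·6.8.
I = (7.9 − 0.7) / (0.33 + 6.8) kΩ = 7.2 / 7.13 = 1.01 mA.

I ≈ 1 mA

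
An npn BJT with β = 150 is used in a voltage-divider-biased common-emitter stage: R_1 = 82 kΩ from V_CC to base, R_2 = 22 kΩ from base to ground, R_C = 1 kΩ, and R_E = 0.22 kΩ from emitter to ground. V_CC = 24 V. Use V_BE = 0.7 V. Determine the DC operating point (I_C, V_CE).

I_C ≈ 13 mA, V_CE ≈ 8.1 V

Thevenize the base divider: V_Th = V_CC·R_2/(R_1+R_2) = 24×22/104 = 5.08 V, R_Th = R_1‖R_2 = 17.3 kΩ.
Base-emitter loop: V_Th = I_B·R_Th + V_BE + (β+1)I_B·R_E, so I_B = (5.08 − 0.7) / (17.3 + 151×0.22) = 0.0866 mA.
I_C = β·I_B = 150×0.0866 = 13 mA, and I_E = (β+1)I_B = 13.1 mA.
V_CE = V_CC − I_C·R_C − I_E·R_E = 24 − 13×1 − 13.1×0.22 = 8.14 V.
V_CE = 8.14 V > 0.2 V confirms active-region operation.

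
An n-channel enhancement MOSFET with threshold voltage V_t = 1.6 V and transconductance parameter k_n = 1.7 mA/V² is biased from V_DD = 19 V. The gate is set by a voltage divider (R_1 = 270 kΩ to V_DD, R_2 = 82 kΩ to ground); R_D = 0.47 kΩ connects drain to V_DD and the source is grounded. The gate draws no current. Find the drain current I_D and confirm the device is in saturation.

V_G = V_DD·R_2/(R_1+R_2) = 19×82/352 = 4.43 V. With the source grounded, V_GS = V_G = 4.43 V.
Assume saturation: I_D = (k_n/2)(V_GS − V_t)² = (1.7/2)×(4.43 − 1.6)² = 0.85×2.83² = 6.79 mA.
V_DS = V_DD − I_D·R_D = 19 − 6.79×0.47 = 15.8 V.
Saturation requires V_DS ≥ V_GS − V_t = 2.83 V; 15.8 ≥ 2.83 ✓.

I_D ≈ 6.8 mA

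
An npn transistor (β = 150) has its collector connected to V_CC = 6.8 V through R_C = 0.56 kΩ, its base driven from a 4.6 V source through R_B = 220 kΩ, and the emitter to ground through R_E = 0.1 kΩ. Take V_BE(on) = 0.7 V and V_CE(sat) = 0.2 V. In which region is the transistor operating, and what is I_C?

active; I_C ≈ 2.5 mA

Assume active. Base-emitter loop: I_B = (V_BB − V_BE)/(R_B + (β+1)R_E) = (4.6 − 0.7)/(220 + 151×0.1) = 0.0166 mA.
I_C = β·I_B = 150×0.0166 = 2.49 mA.
V_CE = V_CC − I_C·R_C − I_E·R_E = 6.8 − 2.49×0.56 − 2.5×0.1 = 5.16 V > V_CE(sat), so the active-region assumption holds.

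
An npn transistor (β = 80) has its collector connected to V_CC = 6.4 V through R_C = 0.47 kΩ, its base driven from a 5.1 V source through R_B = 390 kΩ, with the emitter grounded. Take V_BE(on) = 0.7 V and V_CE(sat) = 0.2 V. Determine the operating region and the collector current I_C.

Assume active. Base-emitter loop: I_B = (V_BB − V_BE)/R_B = (5.1 − 0.7)/390 = 0.0113 mA.
I_C = β·I_B = 80×0.0113 = 0.903 mA.
V_CE = V_CC − I_C·R_C = 6.4 − 0.903×0.47 = 5.98 V > V_CE(sat), so the active-region assumption holds.

active; I_C ≈ 0.9 mA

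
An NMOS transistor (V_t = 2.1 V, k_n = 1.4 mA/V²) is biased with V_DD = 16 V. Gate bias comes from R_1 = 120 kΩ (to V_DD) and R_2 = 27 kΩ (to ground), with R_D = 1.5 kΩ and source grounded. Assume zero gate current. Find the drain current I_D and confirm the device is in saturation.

V_G = V_DD·R_2/(R_1+R_2) = 16×27/147 = 2.94 V. With the source grounded, V_GS = V_G = 2.94 V.
Assume saturation: I_D = (k_n/2)(V_GS − V_t)² = (1.4/2)×(2.94 − 2.1)² = 0.7×0.839² = 0.492 mA.
V_DS = V_DD − I_D·R_D = 16 − 0.492×1.5 = 15.3 V.
Saturation requires V_DS ≥ V_GS − V_t = 0.839 V; 15.3 ≥ 0.839 ✓.

I_D ≈ 0.49 mA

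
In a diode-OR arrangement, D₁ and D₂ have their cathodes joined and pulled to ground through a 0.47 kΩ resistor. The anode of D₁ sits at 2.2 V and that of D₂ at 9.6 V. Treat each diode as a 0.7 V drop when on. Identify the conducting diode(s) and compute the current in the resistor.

Assume both conduct. Then node N would need to be at both 2.2−0.7 = 1.5 V and 9.6−0.7 = 8.9 V, which is impossible.
Assume only D₂ conducts: V_N = 9.6 − 0.7 = 8.9 V, so I_R = 8.9/0.47 = 18.9 mA.
Check D₁: its anode-to-cathode voltage is 2.2 − 8.9 = -6.7 V < 0.7 V, so it is off. The assumption is consistent.

Only D₂ conducts; I_R ≈ 19 mA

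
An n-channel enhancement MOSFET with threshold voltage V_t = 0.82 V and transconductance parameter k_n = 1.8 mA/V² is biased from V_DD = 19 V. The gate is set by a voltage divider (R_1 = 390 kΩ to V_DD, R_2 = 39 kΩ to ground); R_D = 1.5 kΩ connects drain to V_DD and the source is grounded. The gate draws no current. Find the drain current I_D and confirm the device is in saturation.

I_D ≈ 0.74 mA

V_G = V_DD·R_2/(R_1+R_2) = 19×39/429 = 1.73 V. With the source grounded, V_GS = V_G = 1.73 V.
Assume saturation: I_D = (k_n/2)(V_GS − V_t)² = (1.8/2)×(1.73 − 0.82)² = 0.9×0.907² = 0.741 mA.
V_DS = V_DD − I_D·R_D = 19 − 0.741×1.5 = 17.9 V.
Saturation requires V_DS ≥ V_GS − V_t = 0.907 V; 17.9 ≥ 0.907 ✓.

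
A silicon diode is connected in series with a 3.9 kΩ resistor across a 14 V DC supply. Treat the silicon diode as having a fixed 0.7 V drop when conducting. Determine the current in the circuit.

KVL around the loop: 14 = V_D + I·R = 0.7 + I × 3.9 kΩ.
So I = (14 − 0.7) / 3.9 kΩ = 13.3 / 3.9 = 3.41 mA.

I ≈ 3.4 mA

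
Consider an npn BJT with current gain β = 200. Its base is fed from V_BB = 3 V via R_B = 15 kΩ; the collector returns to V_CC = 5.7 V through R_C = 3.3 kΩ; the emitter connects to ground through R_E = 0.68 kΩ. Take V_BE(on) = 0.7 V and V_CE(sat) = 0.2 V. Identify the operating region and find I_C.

Assume active: I_B = (3 − 0.7)/(15 + 201×0.68) = 0.0152 mA, I_C = β·I_B = 3.03 mA.
Then V_CE = 5.7 − 3.03×3.3 − 3.05×0.68 = -6.38 V < 0.2 V — the active assumption fails.
Re-solve with V_CE = 0.2 V. KCL at the emitter: V_E/R_E = (V_BB−0.7−V_E)/R_B + (V_CC−0.2−V_E)/R_C, giving V_E = 0.989 V.
I_C = (V_CC − 0.2 − V_E)/R_C = (5.5 − 0.989)/3.3 = 1.37 mA.
Check: I_B = (2.3 − 0.989)/15 = 0.0874 mA, and β·I_B = 17.5 mA > I_C, confirming saturation.

saturation; I_C ≈ 1.4 mA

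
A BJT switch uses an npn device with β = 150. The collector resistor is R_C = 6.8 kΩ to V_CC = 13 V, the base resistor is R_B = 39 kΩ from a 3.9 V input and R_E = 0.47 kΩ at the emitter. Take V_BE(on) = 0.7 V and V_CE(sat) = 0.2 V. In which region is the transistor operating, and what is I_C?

saturation; I_C ≈ 1.8 mA

Assume active: I_B = (3.9 − 0.7)/(39 + 151×0.47) = 0.0291 mA, I_C = β·I_B = 4.36 mA.
Then V_CE = 13 − 4.36×6.8 − 4.39×0.47 = -18.7 V < 0.2 V — the active assumption fails.
Re-solve with V_CE = 0.2 V. KCL at the emitter: V_E/R_E = (V_BB−0.7−V_E)/R_B + (V_CC−0.2−V_E)/R_C, giving V_E = 0.854 V.
I_C = (V_CC − 0.2 − V_E)/R_C = (12.8 − 0.854)/6.8 = 1.76 mA.
Check: I_B = (3.2 − 0.854)/39 = 0.0602 mA, and β·I_B = 9.02 mA > I_C, confirming saturation.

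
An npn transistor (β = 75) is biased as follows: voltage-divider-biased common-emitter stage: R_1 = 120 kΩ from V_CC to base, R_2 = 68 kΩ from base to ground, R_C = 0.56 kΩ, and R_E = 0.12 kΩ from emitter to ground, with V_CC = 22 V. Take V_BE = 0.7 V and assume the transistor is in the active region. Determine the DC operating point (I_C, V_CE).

I_C ≈ 10 mA, V_CE ≈ 15 V

Thevenize the base divider: V_Th = V_CC·R_2/(R_1+R_2) = 22×68/188 = 7.96 V, R_Th = R_1‖R_2 = 43.4 kΩ.
Base-emitter loop: V_Th = I_B·R_Th + V_BE + (β+1)I_B·R_E, so I_B = (7.96 − 0.7) / (43.4 + 76×0.12) = 0.138 mA.
I_C = β·I_B = 75×0.138 = 10.4 mA, and I_E = (β+1)I_B = 10.5 mA.
V_CE = V_CC − I_C·R_C − I_E·R_E = 22 − 10.4×0.56 − 10.5×0.12 = 14.9 V.
V_CE = 14.9 V > 0.2 V confirms active-region operation.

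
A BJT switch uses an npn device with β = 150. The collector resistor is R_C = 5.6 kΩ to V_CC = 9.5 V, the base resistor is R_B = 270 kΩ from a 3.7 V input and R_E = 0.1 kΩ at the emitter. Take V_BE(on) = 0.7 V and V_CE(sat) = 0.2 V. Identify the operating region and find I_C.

active; I_C ≈ 1.6 mA

Assume active. Base-emitter loop: I_B = (V_BB − V_BE)/(R_B + (β+1)R_E) = (3.7 − 0.7)/(270 + 151×0.1) = 0.0105 mA.
I_C = β·I_B = 150×0.0105 = 1.58 mA.
V_CE = V_CC − I_C·R_C − I_E·R_E = 9.5 − 1.58×5.6 − 1.59×0.1 = 0.502 V > V_CE(sat), so the active-region assumption holds.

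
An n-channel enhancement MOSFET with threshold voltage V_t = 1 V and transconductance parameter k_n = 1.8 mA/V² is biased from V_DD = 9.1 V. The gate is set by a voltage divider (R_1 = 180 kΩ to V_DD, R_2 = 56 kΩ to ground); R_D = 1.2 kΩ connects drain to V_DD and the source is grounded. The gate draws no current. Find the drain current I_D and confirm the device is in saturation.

I_D ≈ 1.2 mA

V_G = V_DD·R_2/(R_1+R_2) = 9.1×56/236 = 2.16 V. With the source grounded, V_GS = V_G = 2.16 V.
Assume saturation: I_D = (k_n/2)(V_GS − V_t)² = (1.8/2)×(2.16 − 1)² = 0.9×1.16² = 1.21 mA.
V_DS = V_DD − I_D·R_D = 9.1 − 1.21×1.2 = 7.65 V.
Saturation requires V_DS ≥ V_GS − V_t = 1.16 V; 7.65 ≥ 1.16 ✓.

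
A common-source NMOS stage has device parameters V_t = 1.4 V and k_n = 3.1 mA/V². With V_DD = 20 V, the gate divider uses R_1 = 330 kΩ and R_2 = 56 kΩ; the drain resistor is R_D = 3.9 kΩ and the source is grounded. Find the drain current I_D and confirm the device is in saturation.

I_D ≈ 3.5 mA

V_G = V_DD·R_2/(R_1+R_2) = 20×56/386 = 2.9 V. With the source grounded, V_GS = V_G = 2.9 V.
Assume saturation: I_D = (k_n/2)(V_GS − V_t)² = (3.1/2)×(2.9 − 1.4)² = 1.55×1.5² = 3.49 mA.
V_DS = V_DD − I_D·R_D = 20 − 3.49×3.9 = 6.37 V.
Saturation requires V_DS ≥ V_GS − V_t = 1.5 V; 6.37 ≥ 1.5 ✓.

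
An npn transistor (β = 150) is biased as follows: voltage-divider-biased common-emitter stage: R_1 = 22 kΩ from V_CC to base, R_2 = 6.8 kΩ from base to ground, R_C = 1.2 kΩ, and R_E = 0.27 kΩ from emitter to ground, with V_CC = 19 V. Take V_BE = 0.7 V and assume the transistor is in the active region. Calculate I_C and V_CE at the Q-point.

I_C ≈ 12 mA, V_CE ≈ 0.82 V

Thevenize the base divider: V_Th = V_CC·R_2/(R_1+R_2) = 19×6.8/28.8 = 4.49 V, R_Th = R_1‖R_2 = 5.19 kΩ.
Base-emitter loop: V_Th = I_B·R_Th + V_BE + (β+1)I_B·R_E, so I_B = (4.49 − 0.7) / (5.19 + 151×0.27) = 0.0824 mA.
I_C = β·I_B = 150×0.0824 = 12.4 mA, and I_E = (β+1)I_B = 12.4 mA.
V_CE = V_CC − I_C·R_C − I_E·R_E = 19 − 12.4×1.2 − 12.4×0.27 = 0.815 V.
V_CE = 0.815 V > 0.2 V confirms active-region operation.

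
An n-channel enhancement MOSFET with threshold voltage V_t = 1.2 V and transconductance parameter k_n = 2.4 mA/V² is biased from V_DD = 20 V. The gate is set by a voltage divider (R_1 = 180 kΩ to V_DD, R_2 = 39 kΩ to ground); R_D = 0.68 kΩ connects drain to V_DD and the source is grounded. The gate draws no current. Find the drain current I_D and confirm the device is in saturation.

V_G = V_DD·R_2/(R_1+R_2) = 20×39/219 = 3.56 V. With the source grounded, V_GS = V_G = 3.56 V.
Assume saturation: I_D = (k_n/2)(V_GS − V_t)² = (2.4/2)×(3.56 − 1.2)² = 1.2×2.36² = 6.69 mA.
V_DS = V_DD − I_D·R_D = 20 − 6.69×0.68 = 15.4 V.
Saturation requires V_DS ≥ V_GS − V_t = 2.36 V; 15.4 ≥ 2.36 ✓.

I_D ≈ 6.7 mA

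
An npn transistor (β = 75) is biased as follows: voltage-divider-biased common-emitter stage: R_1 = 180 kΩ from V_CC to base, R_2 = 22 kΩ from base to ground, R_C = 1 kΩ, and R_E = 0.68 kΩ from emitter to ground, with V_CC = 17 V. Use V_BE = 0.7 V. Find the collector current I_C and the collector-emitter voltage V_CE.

Thevenize the base divider: V_Th = V_CC·R_2/(R_1+R_2) = 17×22/202 = 1.85 V, R_Th = R_1‖R_2 = 19.6 kΩ.
Base-emitter loop: V_Th = I_B·R_Th + V_BE + (β+1)I_B·R_E, so I_B = (1.85 − 0.7) / (19.6 + 76×0.68) = 0.0162 mA.
I_C = β·I_B = 75×0.0162 = 1.21 mA, and I_E = (β+1)I_B = 1.23 mA.
V_CE = V_CC − I_C·R_C − I_E·R_E = 17 − 1.21×1 − 1.23×0.68 = 15 V.
V_CE = 15 V > 0.2 V confirms active-region operation.

I_C ≈ 1.2 mA, V_CE ≈ 15 V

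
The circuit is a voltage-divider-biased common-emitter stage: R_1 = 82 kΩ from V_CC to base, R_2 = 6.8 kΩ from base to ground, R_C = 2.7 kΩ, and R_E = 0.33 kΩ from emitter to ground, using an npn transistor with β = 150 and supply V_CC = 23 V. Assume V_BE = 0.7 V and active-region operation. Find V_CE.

Thevenize the base divider: V_Th = V_CC·R_2/(R_1+R_2) = 23×6.8/88.8 = 1.76 V, R_Th = R_1‖R_2 = 6.28 kΩ.
Base-emitter loop: V_Th = I_B·R_Th + V_BE + (β+1)I_B·R_E, so I_B = (1.76 − 0.7) / (6.28 + 151×0.33) = 0.0189 mA.
I_C = β·I_B = 150×0.0189 = 2.84 mA, and I_E = (β+1)I_B = 2.86 mA.
V_CE = V_CC − I_C·R_C − I_E·R_E = 23 − 2.84×2.7 − 2.86×0.33 = 14.4 V.
V_CE = 14.4 V > 0.2 V confirms active-region operation.

V_CE ≈ 14 V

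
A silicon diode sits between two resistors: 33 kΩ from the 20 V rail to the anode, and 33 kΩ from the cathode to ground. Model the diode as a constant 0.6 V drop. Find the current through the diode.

The two resistors are in series with the diode, so KVL gives 20 = I·33 + 0.6 + I·33.
I = (20 − 0.6) / (33 + 33) kΩ = 19.4 / 66 = 0.294 mA.

I ≈ 0.29 mA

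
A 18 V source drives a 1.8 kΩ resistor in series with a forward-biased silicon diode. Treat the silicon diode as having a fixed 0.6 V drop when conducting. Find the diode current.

KVL around the loop: 18 = V_D + I·R = 0.6 + I × 1.8 kΩ.
So I = (18 − 0.6) / 1.8 kΩ = 17.4 / 1.8 = 9.67 mA.

I ≈ 9.7 mA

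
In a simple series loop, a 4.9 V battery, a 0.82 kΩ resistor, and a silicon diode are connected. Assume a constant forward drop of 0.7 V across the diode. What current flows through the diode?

KVL around the loop: 4.9 = V_D + I·R = 0.7 + I × 0.82 kΩ.
So I = (4.9 − 0.7) / 0.82 kΩ = 4.2 / 0.82 = 5.12 mA.

I ≈ 5.1 mA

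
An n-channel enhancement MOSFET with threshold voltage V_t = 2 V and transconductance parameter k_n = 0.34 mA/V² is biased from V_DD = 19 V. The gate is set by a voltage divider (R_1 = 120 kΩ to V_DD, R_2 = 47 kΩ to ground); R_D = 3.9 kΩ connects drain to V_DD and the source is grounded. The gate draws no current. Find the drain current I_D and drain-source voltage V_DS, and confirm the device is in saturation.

I_D ≈ 1.9 mA, V_DS ≈ 12 V

V_G = V_DD·R_2/(R_1+R_2) = 19×47/167 = 5.35 V. With the source grounded, V_GS = V_G = 5.35 V.
Assume saturation: I_D = (k_n/2)(V_GS − V_t)² = (0.34/2)×(5.35 − 2)² = 0.17×3.35² = 1.9 mA.
V_DS = V_DD − I_D·R_D = 19 − 1.9×3.9 = 11.6 V.
Saturation requires V_DS ≥ V_GS − V_t = 3.35 V; 11.6 ≥ 3.35 ✓.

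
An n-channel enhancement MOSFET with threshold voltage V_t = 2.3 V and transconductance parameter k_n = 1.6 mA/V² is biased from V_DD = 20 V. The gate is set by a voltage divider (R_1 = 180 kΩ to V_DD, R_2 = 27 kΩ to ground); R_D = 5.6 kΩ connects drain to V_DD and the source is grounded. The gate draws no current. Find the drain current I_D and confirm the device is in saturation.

I_D ≈ 0.076 mA

V_G = V_DD·R_2/(R_1+R_2) = 20×27/207 = 2.61 V. With the source grounded, V_GS = V_G = 2.61 V.
Assume saturation: I_D = (k_n/2)(V_GS − V_t)² = (1.6/2)×(2.61 − 2.3)² = 0.8×0.309² = 0.0762 mA.
V_DS = V_DD − I_D·R_D = 20 − 0.0762×5.6 = 19.6 V.
Saturation requires V_DS ≥ V_GS − V_t = 0.309 V; 19.6 ≥ 0.309 ✓.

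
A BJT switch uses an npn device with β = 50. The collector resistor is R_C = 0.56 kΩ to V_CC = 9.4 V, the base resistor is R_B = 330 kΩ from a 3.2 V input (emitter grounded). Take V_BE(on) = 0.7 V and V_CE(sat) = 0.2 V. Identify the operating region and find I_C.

active; I_C ≈ 0.38 mA

Assume active. Base-emitter loop: I_B = (V_BB − V_BE)/R_B = (3.2 − 0.7)/330 = 0.00758 mA.
I_C = β·I_B = 50×0.00758 = 0.379 mA.
V_CE = V_CC − I_C·R_C = 9.4 − 0.379×0.56 = 9.19 V > V_CE(sat), so the active-region assumption holds.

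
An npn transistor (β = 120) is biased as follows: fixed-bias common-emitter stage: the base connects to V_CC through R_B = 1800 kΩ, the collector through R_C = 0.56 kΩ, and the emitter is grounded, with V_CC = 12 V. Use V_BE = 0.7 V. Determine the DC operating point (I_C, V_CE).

Base loop: V_CC = I_B·R_B + V_BE, so I_B = (12 − 0.7)/1800 kΩ = 0.00628 mA.
In the active region I_C = β·I_B = 120 × 0.00628 = 0.753 mA.
Collector loop: V_CE = V_CC − I_C·R_C = 12 − 0.753×0.56 = 11.6 V.
Since V_CE = 11.6 V > V_CE(sat) ≈ 0.2 V, the transistor is in the active region as assumed.

I_C ≈ 0.75 mA, V_CE ≈ 12 V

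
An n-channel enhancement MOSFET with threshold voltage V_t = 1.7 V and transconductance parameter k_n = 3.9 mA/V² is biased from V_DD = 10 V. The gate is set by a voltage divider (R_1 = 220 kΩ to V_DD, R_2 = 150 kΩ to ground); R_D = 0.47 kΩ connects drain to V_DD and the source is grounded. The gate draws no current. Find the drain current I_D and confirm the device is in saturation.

V_G = V_DD·R_2/(R_1+R_2) = 10×150/370 = 4.05 V. With the source grounded, V_GS = V_G = 4.05 V.
Assume saturation: I_D = (k_n/2)(V_GS − V_t)² = (3.9/2)×(4.05 − 1.7)² = 1.95×2.35² = 10.8 mA.
V_DS = V_DD − I_D·R_D = 10 − 10.8×0.47 = 4.92 V.
Saturation requires V_DS ≥ V_GS − V_t = 2.35 V; 4.92 ≥ 2.35 ✓.

I_D ≈ 11 mA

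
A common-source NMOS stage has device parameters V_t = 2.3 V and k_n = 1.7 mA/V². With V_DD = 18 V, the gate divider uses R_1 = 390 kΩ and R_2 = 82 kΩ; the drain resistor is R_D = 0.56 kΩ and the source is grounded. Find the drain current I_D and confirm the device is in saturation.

V_G = V_DD·R_2/(R_1+R_2) = 18×82/472 = 3.13 V. With the source grounded, V_GS = V_G = 3.13 V.
Assume saturation: I_D = (k_n/2)(V_GS − V_t)² = (1.7/2)×(3.13 − 2.3)² = 0.85×0.827² = 0.582 mA.
V_DS = V_DD − I_D·R_D = 18 − 0.582×0.56 = 17.7 V.
Saturation requires V_DS ≥ V_GS − V_t = 0.827 V; 17.7 ≥ 0.827 ✓.

I_D ≈ 0.58 mA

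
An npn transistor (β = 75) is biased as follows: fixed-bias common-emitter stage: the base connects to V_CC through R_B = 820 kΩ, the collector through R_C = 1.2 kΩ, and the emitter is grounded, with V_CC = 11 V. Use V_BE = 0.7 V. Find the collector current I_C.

Base loop: V_CC = I_B·R_B + V_BE, so I_B = (11 − 0.7)/820 kΩ = 0.0126 mA.
In the active region I_C = β·I_B = 75 × 0.0126 = 0.942 mA.
Collector loop: V_CE = V_CC − I_C·R_C = 11 − 0.942×1.2 = 9.87 V.
Since V_CE = 9.87 V > V_CE(sat) ≈ 0.2 V, the transistor is in the active region as assumed.

I_C ≈ 0.94 mA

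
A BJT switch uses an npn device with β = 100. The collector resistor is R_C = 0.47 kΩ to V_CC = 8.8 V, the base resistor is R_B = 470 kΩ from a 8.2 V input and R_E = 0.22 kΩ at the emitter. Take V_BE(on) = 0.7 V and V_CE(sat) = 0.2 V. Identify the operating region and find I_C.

Assume active. Base-emitter loop: I_B = (V_BB − V_BE)/(R_B + (β+1)R_E) = (8.2 − 0.7)/(470 + 101×0.22) = 0.0152 mA.
I_C = β·I_B = 100×0.0152 = 1.52 mA.
V_CE = V_CC − I_C·R_C − I_E·R_E = 8.8 − 1.52×0.47 − 1.54×0.22 = 7.75 V > V_CE(sat), so the active-region assumption holds.

active; I_C ≈ 1.5 mA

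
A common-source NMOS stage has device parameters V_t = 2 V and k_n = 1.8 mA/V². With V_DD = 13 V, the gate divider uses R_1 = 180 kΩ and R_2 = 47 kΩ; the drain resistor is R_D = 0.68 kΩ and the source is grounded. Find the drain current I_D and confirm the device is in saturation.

V_G = V_DD·R_2/(R_1+R_2) = 13×47/227 = 2.69 V. With the source grounded, V_GS = V_G = 2.69 V.
Assume saturation: I_D = (k_n/2)(V_GS − V_t)² = (1.8/2)×(2.69 − 2)² = 0.9×0.692² = 0.431 mA.
V_DS = V_DD − I_D·R_D = 13 − 0.431×0.68 = 12.7 V.
Saturation requires V_DS ≥ V_GS − V_t = 0.692 V; 12.7 ≥ 0.692 ✓.

I_D ≈ 0.43 mA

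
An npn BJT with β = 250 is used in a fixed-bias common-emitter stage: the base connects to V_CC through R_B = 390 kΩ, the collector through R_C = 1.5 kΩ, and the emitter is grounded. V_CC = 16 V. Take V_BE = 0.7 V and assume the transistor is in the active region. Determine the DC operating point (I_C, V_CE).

Base loop: V_CC = I_B·R_B + V_BE, so I_B = (16 − 0.7)/390 kΩ = 0.0392 mA.
In the active region I_C = β·I_B = 250 × 0.0392 = 9.81 mA.
Collector loop: V_CE = V_CC − I_C·R_C = 16 − 9.81×1.5 = 1.29 V.
Since V_CE = 1.29 V > V_CE(sat) ≈ 0.2 V, the transistor is in the active region as assumed.

I_C ≈ 9.8 mA, V_CE ≈ 1.3 V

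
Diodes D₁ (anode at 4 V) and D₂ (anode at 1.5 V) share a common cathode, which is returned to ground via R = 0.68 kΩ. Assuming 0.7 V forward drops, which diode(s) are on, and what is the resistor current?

Only D₁ conducts; I_R ≈ 4.9 mA

Assume both conduct. Then node N would need to be at both 4−0.7 = 3.3 V and 1.5−0.7 = 0.8 V, which is impossible.
Assume only D₁ conducts: V_N = 4 − 0.7 = 3.3 V, so I_R = 3.3/0.68 = 4.85 mA.
Check D₂: its anode-to-cathode voltage is 1.5 − 3.3 = -1.8 V < 0.7 V, so it is off. The assumption is consistent.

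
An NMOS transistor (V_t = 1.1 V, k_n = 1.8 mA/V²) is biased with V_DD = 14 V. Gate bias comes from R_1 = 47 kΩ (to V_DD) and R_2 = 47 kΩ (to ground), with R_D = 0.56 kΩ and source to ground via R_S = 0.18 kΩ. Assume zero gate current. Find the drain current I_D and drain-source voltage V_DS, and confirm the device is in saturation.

V_G = V_DD·R_2/(R_1+R_2) = 14×47/94 = 7 V.
Assume saturation: I_D = (k_n/2)(V_GS − V_t)² with V_GS = V_G − I_D·R_S = 7 − 0.18·I_D.
Substituting gives 0.0292·I_D² − 2.91·I_D + 31.3 = 0, with roots I_D = 12.3 or 87.6 mA.
The root I_D = 87.6 mA gives V_GS = -8.76 V ≤ V_t, so take I_D = 12.3 mA.
Then V_GS = 4.79 V and V_DS = V_DD − I_D(R_D+R_S) = 14 − 12.3×0.74 = 4.92 V.
Saturation requires V_DS ≥ V_GS − V_t = 3.69 V; 4.92 ≥ 3.69 ✓.

I_D ≈ 12 mA, V_DS ≈ 4.9 V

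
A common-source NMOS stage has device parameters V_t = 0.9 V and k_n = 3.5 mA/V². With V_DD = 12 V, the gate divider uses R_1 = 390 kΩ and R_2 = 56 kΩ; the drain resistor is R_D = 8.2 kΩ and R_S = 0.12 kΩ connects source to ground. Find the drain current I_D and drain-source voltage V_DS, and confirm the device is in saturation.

I_D ≈ 0.52 mA, V_DS ≈ 7.7 V

V_G = V_DD·R_2/(R_1+R_2) = 12×56/446 = 1.51 V.
Assume saturation: I_D = (k_n/2)(V_GS − V_t)² with V_GS = V_G − I_D·R_S = 1.51 − 0.12·I_D.
Substituting gives 0.0252·I_D² − 1.25·I_D + 0.644 = 0, with roots I_D = 0.519 or 49.3 mA.
The root I_D = 49.3 mA gives V_GS = -4.41 V ≤ V_t, so take I_D = 0.519 mA.
Then V_GS = 1.44 V and V_DS = V_DD − I_D(R_D+R_S) = 12 − 0.519×8.32 = 7.68 V.
Saturation requires V_DS ≥ V_GS − V_t = 0.544 V; 7.68 ≥ 0.544 ✓.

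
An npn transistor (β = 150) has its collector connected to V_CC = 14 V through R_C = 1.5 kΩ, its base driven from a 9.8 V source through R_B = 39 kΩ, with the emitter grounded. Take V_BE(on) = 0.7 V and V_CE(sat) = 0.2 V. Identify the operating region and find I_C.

saturation; I_C ≈ 9.2 mA

Assume active: I_B = (9.8 − 0.7)/39 = 0.233 mA, giving I_C = β·I_B = 35 mA.
But then V_CE = 14 − 35×1.5 = -38.5 V < V_CE(sat) = 0.2 V — impossible in the active region.
So the transistor is saturated. With V_CE = 0.2 V, I_C = (V_CC − 0.2)/R_C = 13.8/1.5 = 9.2 mA.
Check: β·I_B = 35 mA > I_C = 9.2 mA, confirming saturation.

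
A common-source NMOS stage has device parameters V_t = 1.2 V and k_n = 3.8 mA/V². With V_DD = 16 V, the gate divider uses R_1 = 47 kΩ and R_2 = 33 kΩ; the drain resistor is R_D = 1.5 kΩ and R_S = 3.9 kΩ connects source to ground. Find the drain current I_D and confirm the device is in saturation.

I_D ≈ 1.2 mA

V_G = V_DD·R_2/(R_1+R_2) = 16×33/80 = 6.6 V.
Assume saturation: I_D = (k_n/2)(V_GS − V_t)² with V_GS = V_G − I_D·R_S = 6.6 − 3.9·I_D.
Substituting gives 28.9·I_D² − 81·I_D + 55.4 = 0, with roots I_D = 1.18 or 1.62 mA.
The root I_D = 1.62 mA gives V_GS = 0.276 V ≤ V_t, so take I_D = 1.18 mA.
Then V_GS = 1.99 V and V_DS = V_DD − I_D(R_D+R_S) = 16 − 1.18×5.4 = 9.62 V.
Saturation requires V_DS ≥ V_GS − V_t = 0.789 V; 9.62 ≥ 0.789 ✓.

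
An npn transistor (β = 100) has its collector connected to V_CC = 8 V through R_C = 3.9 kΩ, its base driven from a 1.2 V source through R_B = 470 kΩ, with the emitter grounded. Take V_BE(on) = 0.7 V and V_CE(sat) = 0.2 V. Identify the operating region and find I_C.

Assume active. Base-emitter loop: I_B = (V_BB − V_BE)/R_B = (1.2 − 0.7)/470 = 0.00106 mA.
I_C = β·I_B = 100×0.00106 = 0.106 mA.
V_CE = V_CC − I_C·R_C = 8 − 0.106×3.9 = 7.59 V > V_CE(sat), so the active-region assumption holds.

active; I_C ≈ 0.11 mA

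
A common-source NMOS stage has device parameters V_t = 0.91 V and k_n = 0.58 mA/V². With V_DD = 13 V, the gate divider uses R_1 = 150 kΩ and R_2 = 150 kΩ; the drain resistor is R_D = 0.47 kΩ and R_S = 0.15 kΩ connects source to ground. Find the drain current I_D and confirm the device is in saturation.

I_D ≈ 6.3 mA

V_G = V_DD·R_2/(R_1+R_2) = 13×150/300 = 6.5 V.
Assume saturation: I_D = (k_n/2)(V_GS − V_t)² with V_GS = V_G − I_D·R_S = 6.5 − 0.15·I_D.
Substituting gives 0.00652·I_D² − 1.49·I_D + 9.06 = 0, with roots I_D = 6.27 or 222 mA.
The root I_D = 222 mA gives V_GS = -26.7 V ≤ V_t, so take I_D = 6.27 mA.
Then V_GS = 5.56 V and V_DS = V_DD − I_D(R_D+R_S) = 13 − 6.27×0.62 = 9.11 V.
Saturation requires V_DS ≥ V_GS − V_t = 4.65 V; 9.11 ≥ 4.65 ✓.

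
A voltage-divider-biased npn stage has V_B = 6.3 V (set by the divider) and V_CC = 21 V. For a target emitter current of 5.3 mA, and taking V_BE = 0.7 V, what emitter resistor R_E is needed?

V_E = V_B − V_BE = 6.3 − 0.7 = 5.6 V.
R_E = V_E / I_E = 5.6 / 5.3 = 1.06 kΩ.

R_E ≈ 1.1 kΩ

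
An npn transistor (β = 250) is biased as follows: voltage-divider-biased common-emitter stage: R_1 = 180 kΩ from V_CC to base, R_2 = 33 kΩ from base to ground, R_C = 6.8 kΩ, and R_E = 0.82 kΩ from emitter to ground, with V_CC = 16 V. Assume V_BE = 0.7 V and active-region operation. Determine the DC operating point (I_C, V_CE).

Thevenize the base divider: V_Th = V_CC·R_2/(R_1+R_2) = 16×33/213 = 2.48 V, R_Th = R_1‖R_2 = 27.9 kΩ.
Base-emitter loop: V_Th = I_B·R_Th + V_BE + (β+1)I_B·R_E, so I_B = (2.48 − 0.7) / (27.9 + 251×0.82) = 0.00761 mA.
I_C = β·I_B = 250×0.00761 = 1.9 mA, and I_E = (β+1)I_B = 1.91 mA.
V_CE = V_CC − I_C·R_C − I_E·R_E = 16 − 1.9×6.8 − 1.91×0.82 = 1.49 V.
V_CE = 1.49 V > 0.2 V confirms active-region operation.

I_C ≈ 1.9 mA, V_CE ≈ 1.5 V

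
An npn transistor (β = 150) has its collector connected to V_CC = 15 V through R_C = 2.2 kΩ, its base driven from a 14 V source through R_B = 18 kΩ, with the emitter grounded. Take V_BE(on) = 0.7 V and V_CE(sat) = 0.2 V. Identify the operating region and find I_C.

Assume active: I_B = (14 − 0.7)/18 = 0.739 mA, giving I_C = β·I_B = 111 mA.
But then V_CE = 15 − 111×2.2 = -229 V < V_CE(sat) = 0.2 V — impossible in the active region.
So the transistor is saturated. With V_CE = 0.2 V, I_C = (V_CC − 0.2)/R_C = 14.8/2.2 = 6.73 mA.
Check: β·I_B = 111 mA > I_C = 6.73 mA, confirming saturation.

saturation; I_C ≈ 6.7 mA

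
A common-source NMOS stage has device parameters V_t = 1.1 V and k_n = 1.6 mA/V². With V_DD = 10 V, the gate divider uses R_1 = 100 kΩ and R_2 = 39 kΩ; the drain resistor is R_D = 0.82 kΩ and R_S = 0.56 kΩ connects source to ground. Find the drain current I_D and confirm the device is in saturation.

V_G = V_DD·R_2/(R_1+R_2) = 10×39/139 = 2.81 V.
Assume saturation: I_D = (k_n/2)(V_GS − V_t)² with V_GS = V_G − I_D·R_S = 2.81 − 0.56·I_D.
Substituting gives 0.251·I_D² − 2.53·I_D + 2.33 = 0, with roots I_D = 1.02 or 9.05 mA.
The root I_D = 9.05 mA gives V_GS = -2.26 V ≤ V_t, so take I_D = 1.02 mA.
Then V_GS = 2.23 V and V_DS = V_DD − I_D(R_D+R_S) = 10 − 1.02×1.38 = 8.59 V.
Saturation requires V_DS ≥ V_GS − V_t = 1.13 V; 8.59 ≥ 1.13 ✓.

I_D ≈ 1 mA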